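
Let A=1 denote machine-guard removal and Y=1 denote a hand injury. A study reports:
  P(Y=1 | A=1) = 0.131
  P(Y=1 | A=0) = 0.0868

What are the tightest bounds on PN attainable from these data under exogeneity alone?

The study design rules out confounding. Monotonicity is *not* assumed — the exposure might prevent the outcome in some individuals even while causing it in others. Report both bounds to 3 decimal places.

Let p₁ = 0.131, p₀ = 0.0868.
Under exogeneity alone the bounds on PN are max{0,(p₁−p₀)/p₁} ≤ PN ≤ min{1,(1−p₀)/p₁}.
  lower = (p₁ − p₀)/p₁ = 0.0442 / 0.131 ≈ 0.3374
  upper = min{1, (1 − p₀)/p₁} = 0.9132 / 0.131 ≈ 6.9710 → capped at 1

0.337 ≤ PN ≤ 1.000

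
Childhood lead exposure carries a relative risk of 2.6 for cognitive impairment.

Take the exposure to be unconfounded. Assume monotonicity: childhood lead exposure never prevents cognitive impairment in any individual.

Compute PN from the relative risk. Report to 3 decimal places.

PN ≈ 0.615

Under exogeneity and monotonicity, PN = (RR − 1) / RR = 1 − 1/RR.
PN = (2.6 − 1) / 2.6 = 1.6 / 2.6 ≈ 0.6154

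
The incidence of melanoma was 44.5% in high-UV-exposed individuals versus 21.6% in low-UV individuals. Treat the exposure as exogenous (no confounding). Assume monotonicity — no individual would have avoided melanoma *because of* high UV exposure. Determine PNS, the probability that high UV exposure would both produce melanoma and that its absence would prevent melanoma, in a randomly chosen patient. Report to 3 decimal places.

p₁ = 0.445, p₀ = 0.216.
Under exogeneity and monotonicity, PNS = p₁ − p₀.
PNS = 0.445 − 0.216 = 0.229

PNS ≈ 0.229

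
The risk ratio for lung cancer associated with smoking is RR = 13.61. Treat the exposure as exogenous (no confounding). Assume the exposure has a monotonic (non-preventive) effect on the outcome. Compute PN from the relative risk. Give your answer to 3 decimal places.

PN ≈ 0.927

Under exogeneity and monotonicity, PN = (RR − 1) / RR = 1 − 1/RR.
PN = (13.61 − 1) / 13.61 = 12.61 / 13.61 ≈ 0.9265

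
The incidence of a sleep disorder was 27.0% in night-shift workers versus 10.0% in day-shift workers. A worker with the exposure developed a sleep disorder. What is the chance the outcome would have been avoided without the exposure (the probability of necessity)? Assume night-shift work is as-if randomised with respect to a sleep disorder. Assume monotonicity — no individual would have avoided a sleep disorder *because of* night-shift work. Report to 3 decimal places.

PN ≈ 0.630

p₁ = 0.27, p₀ = 0.1.
Under exogeneity and monotonicity, PN = (p₁ − p₀) / p₁.
PN = (0.27 − 0.1) / 0.27 = 0.17 / 0.27 ≈ 0.6296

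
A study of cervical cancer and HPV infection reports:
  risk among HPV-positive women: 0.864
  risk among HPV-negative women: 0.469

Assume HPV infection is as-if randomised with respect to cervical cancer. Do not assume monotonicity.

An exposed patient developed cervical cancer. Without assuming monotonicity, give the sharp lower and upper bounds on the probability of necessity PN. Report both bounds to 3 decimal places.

Let p₁ = 0.864, p₀ = 0.469.
Under exogeneity alone the bounds on PN are max{0,(p₁−p₀)/p₁} ≤ PN ≤ min{1,(1−p₀)/p₁}.
  lower = (p₁ − p₀)/p₁ = 0.395 / 0.864 ≈ 0.4572
  upper = min{1, (1 − p₀)/p₁} = 0.531 / 0.864 ≈ 0.6146

0.457 ≤ PN ≤ 0.615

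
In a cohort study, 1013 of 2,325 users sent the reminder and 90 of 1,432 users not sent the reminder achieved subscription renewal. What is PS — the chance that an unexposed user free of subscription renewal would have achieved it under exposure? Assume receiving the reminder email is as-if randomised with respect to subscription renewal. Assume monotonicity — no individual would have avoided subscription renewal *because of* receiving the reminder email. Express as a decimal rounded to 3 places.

PS ≈ 0.398

p₁ = P(outcome | exposed) = 1013/2325 = 0.4357
p₀ = P(outcome | unexposed) = 90/1432 = 0.062849
Under exogeneity and monotonicity, PS = (p₁ − p₀) / (1 − p₀).
PS = (0.4357 − 0.062849) / (1 − 0.062849) = 0.37285 / 0.93715 ≈ 0.3979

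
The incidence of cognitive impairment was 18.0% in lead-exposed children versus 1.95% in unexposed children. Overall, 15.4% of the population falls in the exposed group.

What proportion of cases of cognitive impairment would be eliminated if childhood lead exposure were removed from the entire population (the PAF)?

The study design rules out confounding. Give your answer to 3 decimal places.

PAF ≈ 0.559

p₁ = 0.18, p₀ = 0.0195.
Overall risk P(Y=1) = π·p₁ + (1−π)·p₀ = 0.154×0.18 + 0.846×0.0195 = 0.044217.
Under exogeneity, PAF = [P(Y=1) − p₀] / P(Y=1).
PAF = (0.044217 − 0.0195) / 0.044217 ≈ 0.5590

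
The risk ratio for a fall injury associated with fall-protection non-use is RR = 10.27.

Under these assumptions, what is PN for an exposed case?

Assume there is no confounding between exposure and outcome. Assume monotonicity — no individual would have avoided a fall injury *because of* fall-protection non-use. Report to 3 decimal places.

PN ≈ 0.903

Under exogeneity and monotonicity, PN = (RR − 1) / RR = 1 − 1/RR.
PN = (10.27 − 1) / 10.27 = 9.27 / 10.27 ≈ 0.9026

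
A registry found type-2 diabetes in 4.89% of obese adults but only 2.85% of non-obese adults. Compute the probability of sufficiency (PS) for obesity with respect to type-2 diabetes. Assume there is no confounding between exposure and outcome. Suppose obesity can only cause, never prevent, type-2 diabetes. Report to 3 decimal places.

PS ≈ 0.021

p₁ = 0.0489, p₀ = 0.0285.
Under exogeneity and monotonicity, PS = (p₁ − p₀) / (1 − p₀).
PS = (0.0489 − 0.0285) / (1 − 0.0285) = 0.0204 / 0.9715 ≈ 0.0210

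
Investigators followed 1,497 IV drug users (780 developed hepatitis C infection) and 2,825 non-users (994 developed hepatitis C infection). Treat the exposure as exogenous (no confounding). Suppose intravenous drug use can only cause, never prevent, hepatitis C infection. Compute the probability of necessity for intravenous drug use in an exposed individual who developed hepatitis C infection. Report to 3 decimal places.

PN ≈ 0.325

p₁ = P(outcome | exposed) = 780/1497 = 0.52104
p₀ = P(outcome | unexposed) = 994/2825 = 0.35186
Under exogeneity and monotonicity, PN = (p₁ − p₀) / p₁.
PN = (0.52104 − 0.35186) / 0.52104 = 0.16918 / 0.52104 ≈ 0.3247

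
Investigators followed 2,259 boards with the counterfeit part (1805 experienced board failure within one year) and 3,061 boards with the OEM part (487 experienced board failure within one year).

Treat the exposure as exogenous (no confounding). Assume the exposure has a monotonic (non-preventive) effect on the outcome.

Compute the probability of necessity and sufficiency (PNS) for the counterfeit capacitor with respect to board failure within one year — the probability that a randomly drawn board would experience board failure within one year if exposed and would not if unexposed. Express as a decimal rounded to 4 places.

p₁ = P(outcome | exposed) = 1805/2259 = 0.79903
p₀ = P(outcome | unexposed) = 487/3061 = 0.1591
Under exogeneity and monotonicity, PNS = p₁ − p₀.
PNS = 0.79903 − 0.1591 = 0.63993

PNS ≈ 0.6399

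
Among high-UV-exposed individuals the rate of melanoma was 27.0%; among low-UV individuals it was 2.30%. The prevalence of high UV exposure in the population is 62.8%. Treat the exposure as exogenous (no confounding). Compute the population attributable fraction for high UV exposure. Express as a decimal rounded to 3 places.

PAF ≈ 0.871

p₁ = 0.27, p₀ = 0.023.
Overall risk P(Y=1) = π·p₁ + (1−π)·p₀ = 0.628×0.27 + 0.372×0.023 = 0.17812.
Under exogeneity, PAF = [P(Y=1) − p₀] / P(Y=1).
PAF = (0.17812 − 0.023) / 0.17812 ≈ 0.8709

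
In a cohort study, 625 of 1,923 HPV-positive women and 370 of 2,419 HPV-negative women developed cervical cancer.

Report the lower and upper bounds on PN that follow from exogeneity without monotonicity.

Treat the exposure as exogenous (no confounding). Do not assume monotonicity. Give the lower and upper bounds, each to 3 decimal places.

0.529 ≤ PN ≤ 1.000

p₁ = P(outcome | exposed) = 625/1923 = 0.32501
p₀ = P(outcome | unexposed) = 370/2419 = 0.15296
Under exogeneity alone the bounds on PN are max{0,(p₁−p₀)/p₁} ≤ PN ≤ min{1,(1−p₀)/p₁}.
  lower = (p₁ − p₀)/p₁ = 0.17206 / 0.32501 ≈ 0.5294
  upper = min{1, (1 − p₀)/p₁} = 0.84704 / 0.32501 ≈ 2.6062 → capped at 1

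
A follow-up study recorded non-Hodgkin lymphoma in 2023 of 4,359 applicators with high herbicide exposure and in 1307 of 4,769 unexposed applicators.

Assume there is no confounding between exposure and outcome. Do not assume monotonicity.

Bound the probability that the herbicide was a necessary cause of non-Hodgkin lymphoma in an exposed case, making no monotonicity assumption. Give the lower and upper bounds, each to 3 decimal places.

0.409 ≤ PN ≤ 1.000

p₁ = P(outcome | exposed) = 2023/4359 = 0.4641
p₀ = P(outcome | unexposed) = 1307/4769 = 0.27406
Under exogeneity alone the bounds on PN are max{0,(p₁−p₀)/p₁} ≤ PN ≤ min{1,(1−p₀)/p₁}.
  lower = (p₁ − p₀)/p₁ = 0.19004 / 0.4641 ≈ 0.4095
  upper = min{1, (1 − p₀)/p₁} = 0.72594 / 0.4641 ≈ 1.5642 → capped at 1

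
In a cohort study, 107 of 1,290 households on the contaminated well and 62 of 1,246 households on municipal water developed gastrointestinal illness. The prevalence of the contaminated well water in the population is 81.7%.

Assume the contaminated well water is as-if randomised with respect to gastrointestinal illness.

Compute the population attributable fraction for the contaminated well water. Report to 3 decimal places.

p₁ = P(outcome | exposed) = 107/1290 = 0.082946
p₀ = P(outcome | unexposed) = 62/1246 = 0.049759
Overall risk P(Y=1) = π·p₁ + (1−π)·p₀ = 0.817×0.082946 + 0.183×0.049759 = 0.076873.
Under exogeneity, PAF = [P(Y=1) − p₀] / P(Y=1).
PAF = (0.076873 − 0.049759) / 0.076873 ≈ 0.3527

PAF ≈ 0.353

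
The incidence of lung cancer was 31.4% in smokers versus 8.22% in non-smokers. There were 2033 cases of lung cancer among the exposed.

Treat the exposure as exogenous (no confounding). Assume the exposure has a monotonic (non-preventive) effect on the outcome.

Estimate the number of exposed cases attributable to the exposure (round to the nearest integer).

p₁ = 0.314, p₀ = 0.0822.
PN = (p₁ − p₀)/p₁ = (0.314 − 0.0822) / 0.314 ≈ 0.73822.
Attributable cases ≈ PN × (exposed cases) = 0.73822 × 2033 ≈ 1500.79.

about 1501 cases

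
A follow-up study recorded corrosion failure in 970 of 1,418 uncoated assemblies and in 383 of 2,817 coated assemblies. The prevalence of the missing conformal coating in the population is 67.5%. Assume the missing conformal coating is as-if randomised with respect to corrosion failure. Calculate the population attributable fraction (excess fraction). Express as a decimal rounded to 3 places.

p₁ = P(outcome | exposed) = 970/1418 = 0.68406
p₀ = P(outcome | unexposed) = 383/2817 = 0.13596
Overall risk P(Y=1) = π·p₁ + (1−π)·p₀ = 0.675×0.68406 + 0.325×0.13596 = 0.50593.
Under exogeneity, PAF = [P(Y=1) − p₀] / P(Y=1).
PAF = (0.50593 − 0.13596) / 0.50593 ≈ 0.7313

PAF ≈ 0.731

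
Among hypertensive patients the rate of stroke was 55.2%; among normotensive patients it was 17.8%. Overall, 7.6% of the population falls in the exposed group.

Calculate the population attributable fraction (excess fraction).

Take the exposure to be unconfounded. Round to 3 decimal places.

PAF ≈ 0.138

p₁ = 0.552, p₀ = 0.178.
Overall risk P(Y=1) = π·p₁ + (1−π)·p₀ = 0.076×0.552 + 0.924×0.178 = 0.20642.
Under exogeneity, PAF = [P(Y=1) − p₀] / P(Y=1).
PAF = (0.20642 − 0.178) / 0.20642 ≈ 0.1377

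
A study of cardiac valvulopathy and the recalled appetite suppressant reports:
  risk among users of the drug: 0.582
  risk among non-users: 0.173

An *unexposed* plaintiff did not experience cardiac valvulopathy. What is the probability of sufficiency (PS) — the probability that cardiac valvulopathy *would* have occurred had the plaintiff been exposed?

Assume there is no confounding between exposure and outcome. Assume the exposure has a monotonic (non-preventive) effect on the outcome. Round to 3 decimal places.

Let p₁ = 0.582, p₀ = 0.173.
Under exogeneity and monotonicity, PS = (p₁ − p₀) / (1 − p₀).
PS = (0.582 − 0.173) / (1 − 0.173) = 0.409 / 0.827 ≈ 0.4946

PS ≈ 0.495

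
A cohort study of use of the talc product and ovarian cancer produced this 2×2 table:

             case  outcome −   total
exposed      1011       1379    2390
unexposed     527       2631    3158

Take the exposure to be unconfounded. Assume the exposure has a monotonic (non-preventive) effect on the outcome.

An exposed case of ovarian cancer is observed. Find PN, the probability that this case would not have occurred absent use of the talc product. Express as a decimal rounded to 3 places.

PN ≈ 0.606

p₁ = P(outcome | exposed) = 1011/2390 = 0.42301
p₀ = P(outcome | unexposed) = 527/3158 = 0.16688
Under exogeneity and monotonicity, PN = (p₁ − p₀) / p₁.
PN = (0.42301 − 0.16688) / 0.42301 = 0.25613 / 0.42301 ≈ 0.6055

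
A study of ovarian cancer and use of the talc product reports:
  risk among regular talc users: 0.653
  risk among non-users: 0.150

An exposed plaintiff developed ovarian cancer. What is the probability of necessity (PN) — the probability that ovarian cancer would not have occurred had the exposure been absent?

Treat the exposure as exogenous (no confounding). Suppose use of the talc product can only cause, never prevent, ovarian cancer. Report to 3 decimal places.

Let p₁ = 0.653, p₀ = 0.15.
Under exogeneity and monotonicity, PN = (p₁ − p₀) / p₁.
PN = (0.653 − 0.15) / 0.653 = 0.503 / 0.653 ≈ 0.7703

PN ≈ 0.770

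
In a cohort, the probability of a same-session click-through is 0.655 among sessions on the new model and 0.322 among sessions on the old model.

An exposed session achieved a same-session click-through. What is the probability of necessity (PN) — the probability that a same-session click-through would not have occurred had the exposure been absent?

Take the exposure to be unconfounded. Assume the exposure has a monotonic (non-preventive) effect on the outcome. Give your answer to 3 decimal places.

Let p₁ = 0.655, p₀ = 0.322.
Under exogeneity and monotonicity, PN = (p₁ − p₀) / p₁.
PN = (0.655 − 0.322) / 0.655 = 0.333 / 0.655 ≈ 0.5084

PN ≈ 0.508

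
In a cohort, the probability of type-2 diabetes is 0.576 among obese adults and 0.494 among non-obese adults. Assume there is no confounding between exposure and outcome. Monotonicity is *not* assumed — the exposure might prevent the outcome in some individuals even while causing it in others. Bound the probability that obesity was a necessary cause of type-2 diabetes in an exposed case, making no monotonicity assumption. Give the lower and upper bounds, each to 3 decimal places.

Let p₁ = 0.576, p₀ = 0.494.
Under exogeneity alone the bounds on PN are max{0,(p₁−p₀)/p₁} ≤ PN ≤ min{1,(1−p₀)/p₁}.
  lower = (p₁ − p₀)/p₁ = 0.082 / 0.576 ≈ 0.1424
  upper = min{1, (1 − p₀)/p₁} = 0.506 / 0.576 ≈ 0.8785

0.142 ≤ PN ≤ 0.878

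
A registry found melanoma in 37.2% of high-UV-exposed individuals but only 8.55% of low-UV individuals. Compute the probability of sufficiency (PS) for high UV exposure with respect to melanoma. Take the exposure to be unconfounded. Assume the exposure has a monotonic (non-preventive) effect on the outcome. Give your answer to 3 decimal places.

p₁ = 0.372, p₀ = 0.0855.
Under exogeneity and monotonicity, PS = (p₁ − p₀) / (1 − p₀).
PS = (0.372 − 0.0855) / (1 − 0.0855) = 0.2865 / 0.9145 ≈ 0.3133

PS ≈ 0.313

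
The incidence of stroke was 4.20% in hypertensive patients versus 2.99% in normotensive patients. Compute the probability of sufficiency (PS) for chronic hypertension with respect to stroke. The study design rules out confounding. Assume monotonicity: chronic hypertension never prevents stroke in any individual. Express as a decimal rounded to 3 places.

p₁ = 0.042, p₀ = 0.0299.
Under exogeneity and monotonicity, PS = (p₁ − p₀) / (1 − p₀).
PS = (0.042 − 0.0299) / (1 − 0.0299) = 0.0121 / 0.9701 ≈ 0.0125

PS ≈ 0.012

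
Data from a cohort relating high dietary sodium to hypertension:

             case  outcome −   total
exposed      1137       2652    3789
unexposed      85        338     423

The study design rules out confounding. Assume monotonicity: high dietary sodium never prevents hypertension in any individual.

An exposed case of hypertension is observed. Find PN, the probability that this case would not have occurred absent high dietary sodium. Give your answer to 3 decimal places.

p₁ = P(outcome | exposed) = 1137/3789 = 0.30008
p₀ = P(outcome | unexposed) = 85/423 = 0.20095
Under exogeneity and monotonicity, PN = (p₁ − p₀) / p₁.
PN = (0.30008 − 0.20095) / 0.30008 = 0.099134 / 0.30008 ≈ 0.3304

PN ≈ 0.330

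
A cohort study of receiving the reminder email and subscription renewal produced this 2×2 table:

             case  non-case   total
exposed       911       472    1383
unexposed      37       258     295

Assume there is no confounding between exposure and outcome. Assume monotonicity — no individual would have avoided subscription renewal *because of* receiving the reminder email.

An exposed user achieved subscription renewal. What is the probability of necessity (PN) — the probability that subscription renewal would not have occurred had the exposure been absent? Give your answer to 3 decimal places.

p₁ = P(outcome | exposed) = 911/1383 = 0.65871
p₀ = P(outcome | unexposed) = 37/295 = 0.12542
Under exogeneity and monotonicity, PN = (p₁ − p₀)/p₁.
PN = (0.65871 − 0.12542) / 0.65871 ≈ 0.8096

PN ≈ 0.810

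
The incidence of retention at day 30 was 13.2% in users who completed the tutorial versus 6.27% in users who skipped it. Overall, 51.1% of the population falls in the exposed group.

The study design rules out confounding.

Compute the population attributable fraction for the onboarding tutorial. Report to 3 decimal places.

p₁ = 0.132, p₀ = 0.0627.
Overall risk P(Y=1) = π·p₁ + (1−π)·p₀ = 0.511×0.132 + 0.489×0.0627 = 0.098112.
Under exogeneity, PAF = [P(Y=1) − p₀] / P(Y=1).
PAF = (0.098112 − 0.0627) / 0.098112 ≈ 0.3609

PAF ≈ 0.361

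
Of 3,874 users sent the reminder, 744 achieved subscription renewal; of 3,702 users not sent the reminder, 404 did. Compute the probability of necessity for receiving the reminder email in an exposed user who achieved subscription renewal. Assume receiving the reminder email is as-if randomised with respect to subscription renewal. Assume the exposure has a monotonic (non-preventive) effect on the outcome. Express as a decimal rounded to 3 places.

p₁ = P(outcome | exposed) = 744/3874 = 0.19205
p₀ = P(outcome | unexposed) = 404/3702 = 0.10913
Under exogeneity and monotonicity, PN = (p₁ − p₀) / p₁.
PN = (0.19205 − 0.10913) / 0.19205 = 0.082919 / 0.19205 ≈ 0.4318

PN ≈ 0.432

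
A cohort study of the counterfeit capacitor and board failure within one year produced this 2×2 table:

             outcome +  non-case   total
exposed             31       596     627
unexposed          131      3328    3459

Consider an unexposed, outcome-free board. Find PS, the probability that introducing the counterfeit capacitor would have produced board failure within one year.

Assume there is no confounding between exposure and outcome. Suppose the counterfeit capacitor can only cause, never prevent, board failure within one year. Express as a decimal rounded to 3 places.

p₁ = P(outcome | exposed) = 31/627 = 0.049442
p₀ = P(outcome | unexposed) = 131/3459 = 0.037872
Under exogeneity and monotonicity, PS = (p₁ − p₀) / (1 − p₀).
PS = (0.049442 − 0.037872) / (1 − 0.037872) = 0.01157 / 0.96213 ≈ 0.0120

PS ≈ 0.012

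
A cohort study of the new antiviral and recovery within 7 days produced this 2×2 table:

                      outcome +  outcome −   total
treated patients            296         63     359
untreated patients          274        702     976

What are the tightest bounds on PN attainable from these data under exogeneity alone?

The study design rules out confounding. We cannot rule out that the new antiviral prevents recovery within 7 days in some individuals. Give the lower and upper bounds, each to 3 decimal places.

0.660 ≤ PN ≤ 0.872

p₁ = P(outcome | exposed) = 296/359 = 0.82451
p₀ = P(outcome | unexposed) = 274/976 = 0.28074
Under exogeneity alone the bounds on PN are max{0,(p₁−p₀)/p₁} ≤ PN ≤ min{1,(1−p₀)/p₁}.
  lower = (p₁ − p₀)/p₁ = 0.54377 / 0.82451 ≈ 0.6595
  upper = min{1, (1 − p₀)/p₁} = 0.71926 / 0.82451 ≈ 0.8723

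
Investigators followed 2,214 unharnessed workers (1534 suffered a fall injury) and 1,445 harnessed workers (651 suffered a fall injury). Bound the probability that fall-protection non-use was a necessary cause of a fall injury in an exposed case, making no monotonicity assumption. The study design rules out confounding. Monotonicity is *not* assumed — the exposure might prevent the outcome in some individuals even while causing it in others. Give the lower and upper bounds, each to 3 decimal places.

0.350 ≤ PN ≤ 0.793

p₁ = P(outcome | exposed) = 1534/2214 = 0.69286
p₀ = P(outcome | unexposed) = 651/1445 = 0.45052
Under exogeneity alone the bounds on PN are max{0,(p₁−p₀)/p₁} ≤ PN ≤ min{1,(1−p₀)/p₁}.
  lower = (p₁ − p₀)/p₁ = 0.24234 / 0.69286 ≈ 0.3498
  upper = min{1, (1 − p₀)/p₁} = 0.54948 / 0.69286 ≈ 0.7931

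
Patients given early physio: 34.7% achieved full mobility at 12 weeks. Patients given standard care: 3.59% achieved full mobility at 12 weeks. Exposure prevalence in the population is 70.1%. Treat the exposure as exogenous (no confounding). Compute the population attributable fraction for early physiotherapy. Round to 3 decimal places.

p₁ = 0.347, p₀ = 0.0359.
Overall risk P(Y=1) = π·p₁ + (1−π)·p₀ = 0.701×0.347 + 0.299×0.0359 = 0.25398.
Under exogeneity, PAF = [P(Y=1) − p₀] / P(Y=1).
PAF = (0.25398 − 0.0359) / 0.25398 ≈ 0.8587

PAF ≈ 0.859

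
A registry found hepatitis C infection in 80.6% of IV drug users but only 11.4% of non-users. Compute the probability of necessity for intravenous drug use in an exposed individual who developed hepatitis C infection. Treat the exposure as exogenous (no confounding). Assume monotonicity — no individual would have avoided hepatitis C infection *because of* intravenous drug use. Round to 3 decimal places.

PN ≈ 0.859

p₁ = 0.806, p₀ = 0.114.
Under exogeneity and monotonicity, PN = (p₁ − p₀) / p₁.
PN = (0.806 − 0.114) / 0.806 = 0.692 / 0.806 ≈ 0.8586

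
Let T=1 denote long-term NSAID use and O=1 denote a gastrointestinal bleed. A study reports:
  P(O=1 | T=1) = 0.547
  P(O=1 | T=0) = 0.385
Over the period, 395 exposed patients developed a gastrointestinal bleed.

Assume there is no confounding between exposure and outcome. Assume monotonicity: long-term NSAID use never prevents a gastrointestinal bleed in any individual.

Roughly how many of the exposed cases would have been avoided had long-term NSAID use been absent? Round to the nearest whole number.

about 117 cases

Let p₁ = 0.547, p₀ = 0.385.
PN = (p₁ − p₀)/p₁ = (0.547 − 0.385) / 0.547 ≈ 0.29616.
Attributable cases ≈ PN × (exposed cases) = 0.29616 × 395 ≈ 116.98.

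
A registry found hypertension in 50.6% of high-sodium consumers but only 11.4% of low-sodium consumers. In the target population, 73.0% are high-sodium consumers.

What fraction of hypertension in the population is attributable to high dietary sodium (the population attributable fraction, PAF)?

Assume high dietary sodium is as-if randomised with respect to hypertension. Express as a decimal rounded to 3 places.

p₁ = 0.506, p₀ = 0.114.
Overall risk P(Y=1) = π·p₁ + (1−π)·p₀ = 0.73×0.506 + 0.27×0.114 = 0.40016.
Under exogeneity, PAF = [P(Y=1) − p₀] / P(Y=1).
PAF = (0.40016 − 0.114) / 0.40016 ≈ 0.7151

PAF ≈ 0.715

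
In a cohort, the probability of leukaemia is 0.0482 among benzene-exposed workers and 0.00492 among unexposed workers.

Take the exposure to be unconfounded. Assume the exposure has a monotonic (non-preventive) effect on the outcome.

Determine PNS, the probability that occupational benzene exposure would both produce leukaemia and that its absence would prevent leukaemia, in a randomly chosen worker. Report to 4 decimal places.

Let p₁ = 0.0482, p₀ = 0.00492.
Under exogeneity and monotonicity, PNS = p₁ − p₀.
PNS = 0.0482 − 0.00492 = 0.04328

PNS ≈ 0.0433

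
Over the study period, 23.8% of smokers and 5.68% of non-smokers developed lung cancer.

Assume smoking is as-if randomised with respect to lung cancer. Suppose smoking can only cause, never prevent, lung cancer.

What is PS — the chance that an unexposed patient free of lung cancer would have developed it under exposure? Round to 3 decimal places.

PS ≈ 0.192

p₁ = 0.238, p₀ = 0.0568.
Under exogeneity and monotonicity, PS = (p₁ − p₀) / (1 − p₀).
PS = (0.238 − 0.0568) / (1 − 0.0568) = 0.1812 / 0.9432 ≈ 0.1921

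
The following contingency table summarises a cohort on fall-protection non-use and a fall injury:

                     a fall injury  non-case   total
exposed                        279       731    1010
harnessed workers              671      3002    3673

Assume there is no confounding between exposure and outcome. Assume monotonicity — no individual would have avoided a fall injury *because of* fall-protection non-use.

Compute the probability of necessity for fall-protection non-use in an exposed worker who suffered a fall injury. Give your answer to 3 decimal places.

PN ≈ 0.339

p₁ = P(outcome | exposed) = 279/1010 = 0.27624
p₀ = P(outcome | unexposed) = 671/3673 = 0.18268
Under exogeneity and monotonicity, PN = (p₁ − p₀)/p₁.
PN = (0.27624 − 0.18268) / 0.27624 ≈ 0.3387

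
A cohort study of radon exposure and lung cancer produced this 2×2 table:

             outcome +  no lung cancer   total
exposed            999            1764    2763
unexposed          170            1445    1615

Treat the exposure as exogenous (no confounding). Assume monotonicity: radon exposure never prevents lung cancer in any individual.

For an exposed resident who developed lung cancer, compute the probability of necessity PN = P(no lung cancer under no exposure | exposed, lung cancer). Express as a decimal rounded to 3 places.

p₁ = P(outcome | exposed) = 999/2763 = 0.36156
p₀ = P(outcome | unexposed) = 170/1615 = 0.10526
Under exogeneity and monotonicity, PN = (p₁ − p₀)/p₁.
PN = (0.36156 − 0.10526) / 0.36156 ≈ 0.7089

PN ≈ 0.709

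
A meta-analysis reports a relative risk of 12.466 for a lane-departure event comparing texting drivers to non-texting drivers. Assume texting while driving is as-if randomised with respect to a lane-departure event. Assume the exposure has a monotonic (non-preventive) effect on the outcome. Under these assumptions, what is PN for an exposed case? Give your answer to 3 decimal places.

PN ≈ 0.920

Under exogeneity and monotonicity, PN = (RR − 1) / RR = 1 − 1/RR.
PN = (12.466 − 1) / 12.466 = 11.47 / 12.466 ≈ 0.9198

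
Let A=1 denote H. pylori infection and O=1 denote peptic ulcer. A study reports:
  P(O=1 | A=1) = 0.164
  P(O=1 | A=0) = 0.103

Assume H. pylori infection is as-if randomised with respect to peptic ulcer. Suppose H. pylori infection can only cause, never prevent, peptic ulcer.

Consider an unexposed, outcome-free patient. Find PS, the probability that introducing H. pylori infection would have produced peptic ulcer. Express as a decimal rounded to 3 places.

PS ≈ 0.068

Let p₁ = 0.164, p₀ = 0.103.
Under exogeneity and monotonicity, PS = (p₁ − p₀) / (1 − p₀).
PS = (0.164 − 0.103) / (1 − 0.103) = 0.061 / 0.897 ≈ 0.0680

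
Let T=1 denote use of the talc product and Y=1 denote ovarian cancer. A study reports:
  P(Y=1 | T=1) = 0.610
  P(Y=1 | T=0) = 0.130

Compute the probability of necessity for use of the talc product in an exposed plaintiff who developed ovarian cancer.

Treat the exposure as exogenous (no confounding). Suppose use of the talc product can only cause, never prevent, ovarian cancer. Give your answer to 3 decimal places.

PN ≈ 0.787

Let p₁ = 0.61, p₀ = 0.13.
Under exogeneity and monotonicity, PN = (p₁ − p₀) / p₁.
PN = (0.61 − 0.13) / 0.61 = 0.48 / 0.61 ≈ 0.7869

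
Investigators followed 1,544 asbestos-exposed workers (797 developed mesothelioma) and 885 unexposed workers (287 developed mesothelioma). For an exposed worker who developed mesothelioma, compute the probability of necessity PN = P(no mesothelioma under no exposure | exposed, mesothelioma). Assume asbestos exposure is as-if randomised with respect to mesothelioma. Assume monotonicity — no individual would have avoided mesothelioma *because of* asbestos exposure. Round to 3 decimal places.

p₁ = P(outcome | exposed) = 797/1544 = 0.51619
p₀ = P(outcome | unexposed) = 287/885 = 0.32429
Under exogeneity and monotonicity, PN = (p₁ − p₀) / p₁.
PN = (0.51619 − 0.32429) / 0.51619 = 0.1919 / 0.51619 ≈ 0.3718

PN ≈ 0.372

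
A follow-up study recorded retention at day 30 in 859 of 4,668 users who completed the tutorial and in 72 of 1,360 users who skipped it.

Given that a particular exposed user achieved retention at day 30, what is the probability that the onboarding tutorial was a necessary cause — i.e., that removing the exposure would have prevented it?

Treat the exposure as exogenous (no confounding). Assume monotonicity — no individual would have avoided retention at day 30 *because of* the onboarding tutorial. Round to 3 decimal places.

PN ≈ 0.712

p₁ = P(outcome | exposed) = 859/4668 = 0.18402
p₀ = P(outcome | unexposed) = 72/1360 = 0.052941
Under exogeneity and monotonicity, PN = (p₁ − p₀) / p₁.
PN = (0.18402 − 0.052941) / 0.18402 = 0.13108 / 0.18402 ≈ 0.7123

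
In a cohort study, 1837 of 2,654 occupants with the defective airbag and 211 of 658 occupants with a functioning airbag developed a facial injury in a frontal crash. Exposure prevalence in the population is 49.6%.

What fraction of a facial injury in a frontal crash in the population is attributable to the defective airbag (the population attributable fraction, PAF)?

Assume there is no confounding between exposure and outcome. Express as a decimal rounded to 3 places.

PAF ≈ 0.365

p₁ = P(outcome | exposed) = 1837/2654 = 0.69216
p₀ = P(outcome | unexposed) = 211/658 = 0.32067
Overall risk P(Y=1) = π·p₁ + (1−π)·p₀ = 0.496×0.69216 + 0.504×0.32067 = 0.50493.
Under exogeneity, PAF = [P(Y=1) − p₀] / P(Y=1).
PAF = (0.50493 − 0.32067) / 0.50493 ≈ 0.3649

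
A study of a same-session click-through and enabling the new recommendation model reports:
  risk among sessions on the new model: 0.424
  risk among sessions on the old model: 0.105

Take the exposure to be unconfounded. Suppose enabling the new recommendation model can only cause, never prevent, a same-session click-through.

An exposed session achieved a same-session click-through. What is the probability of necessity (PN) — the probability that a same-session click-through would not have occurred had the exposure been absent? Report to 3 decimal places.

PN ≈ 0.752

Let p₁ = 0.424, p₀ = 0.105.
Under exogeneity and monotonicity, PN = (p₁ − p₀) / p₁.
PN = (0.424 − 0.105) / 0.424 = 0.319 / 0.424 ≈ 0.7524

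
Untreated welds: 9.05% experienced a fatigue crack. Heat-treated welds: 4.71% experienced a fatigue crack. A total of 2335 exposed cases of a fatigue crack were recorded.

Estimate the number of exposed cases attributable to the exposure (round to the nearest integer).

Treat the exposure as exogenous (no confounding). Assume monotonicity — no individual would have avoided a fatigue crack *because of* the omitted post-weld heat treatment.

p₁ = 0.0905, p₀ = 0.0471.
PN = (p₁ − p₀)/p₁ = (0.0905 − 0.0471) / 0.0905 ≈ 0.47956.
Attributable cases ≈ PN × (exposed cases) = 0.47956 × 2335 ≈ 1119.77.

about 1120 cases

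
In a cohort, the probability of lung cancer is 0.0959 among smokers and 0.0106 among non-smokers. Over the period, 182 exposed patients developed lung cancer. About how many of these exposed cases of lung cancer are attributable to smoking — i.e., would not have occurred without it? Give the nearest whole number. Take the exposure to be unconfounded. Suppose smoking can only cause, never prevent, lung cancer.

Let p₁ = 0.0959, p₀ = 0.0106.
PN = (p₁ − p₀)/p₁ = (0.0959 − 0.0106) / 0.0959 ≈ 0.88947.
Attributable cases ≈ PN × (exposed cases) = 0.88947 × 182 ≈ 161.88.

about 162 cases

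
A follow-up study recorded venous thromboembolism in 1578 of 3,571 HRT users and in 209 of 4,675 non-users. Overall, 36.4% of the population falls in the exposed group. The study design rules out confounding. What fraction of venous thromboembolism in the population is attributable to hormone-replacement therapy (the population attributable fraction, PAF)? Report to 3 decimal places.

PAF ≈ 0.764

p₁ = P(outcome | exposed) = 1578/3571 = 0.44189
p₀ = P(outcome | unexposed) = 209/4675 = 0.044706
Overall risk P(Y=1) = π·p₁ + (1−π)·p₀ = 0.364×0.44189 + 0.636×0.044706 = 0.18928.
Under exogeneity, PAF = [P(Y=1) − p₀] / P(Y=1).
PAF = (0.18928 − 0.044706) / 0.18928 ≈ 0.7638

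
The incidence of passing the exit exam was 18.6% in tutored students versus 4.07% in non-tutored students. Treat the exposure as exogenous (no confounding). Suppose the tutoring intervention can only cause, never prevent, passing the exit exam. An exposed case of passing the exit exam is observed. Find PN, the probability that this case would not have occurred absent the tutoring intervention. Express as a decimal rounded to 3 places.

PN ≈ 0.781

p₁ = 0.186, p₀ = 0.0407.
Under exogeneity and monotonicity, PN = (p₁ − p₀) / p₁.
PN = (0.186 − 0.0407) / 0.186 = 0.1453 / 0.186 ≈ 0.7812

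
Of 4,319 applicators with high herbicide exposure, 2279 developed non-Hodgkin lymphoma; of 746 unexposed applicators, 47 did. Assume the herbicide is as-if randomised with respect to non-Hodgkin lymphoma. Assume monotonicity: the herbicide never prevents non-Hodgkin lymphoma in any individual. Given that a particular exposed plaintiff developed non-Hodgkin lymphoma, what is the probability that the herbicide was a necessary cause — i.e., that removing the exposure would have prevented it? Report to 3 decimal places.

PN ≈ 0.881

p₁ = P(outcome | exposed) = 2279/4319 = 0.52767
p₀ = P(outcome | unexposed) = 47/746 = 0.063003
Under exogeneity and monotonicity, PN = (p₁ − p₀) / p₁.
PN = (0.52767 − 0.063003) / 0.52767 = 0.46467 / 0.52767 ≈ 0.8806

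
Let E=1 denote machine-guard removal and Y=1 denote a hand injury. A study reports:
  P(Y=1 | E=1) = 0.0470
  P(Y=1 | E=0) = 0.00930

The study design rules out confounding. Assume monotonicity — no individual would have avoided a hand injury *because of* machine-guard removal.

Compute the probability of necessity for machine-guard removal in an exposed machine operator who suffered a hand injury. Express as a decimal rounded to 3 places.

PN ≈ 0.802

Let p₁ = 0.047, p₀ = 0.0093.
Under exogeneity and monotonicity, PN = (p₁ − p₀) / p₁.
PN = (0.047 − 0.0093) / 0.047 = 0.0377 / 0.047 ≈ 0.8021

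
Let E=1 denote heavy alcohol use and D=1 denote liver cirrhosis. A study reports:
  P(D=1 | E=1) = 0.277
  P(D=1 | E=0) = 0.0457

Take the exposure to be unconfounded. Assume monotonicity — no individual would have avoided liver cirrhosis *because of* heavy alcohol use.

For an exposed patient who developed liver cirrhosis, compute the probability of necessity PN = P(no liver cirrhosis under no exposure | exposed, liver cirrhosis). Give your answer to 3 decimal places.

PN ≈ 0.835

Let p₁ = 0.277, p₀ = 0.0457.
Under exogeneity and monotonicity, PN = (p₁ − p₀) / p₁.
PN = (0.277 − 0.0457) / 0.277 = 0.2313 / 0.277 ≈ 0.8350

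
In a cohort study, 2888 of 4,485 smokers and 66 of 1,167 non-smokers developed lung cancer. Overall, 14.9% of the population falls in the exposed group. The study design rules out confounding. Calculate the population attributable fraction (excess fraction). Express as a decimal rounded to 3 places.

p₁ = P(outcome | exposed) = 2888/4485 = 0.64392
p₀ = P(outcome | unexposed) = 66/1167 = 0.056555
Overall risk P(Y=1) = π·p₁ + (1−π)·p₀ = 0.149×0.64392 + 0.851×0.056555 = 0.14407.
Under exogeneity, PAF = [P(Y=1) − p₀] / P(Y=1).
PAF = (0.14407 − 0.056555) / 0.14407 ≈ 0.6075

PAF ≈ 0.607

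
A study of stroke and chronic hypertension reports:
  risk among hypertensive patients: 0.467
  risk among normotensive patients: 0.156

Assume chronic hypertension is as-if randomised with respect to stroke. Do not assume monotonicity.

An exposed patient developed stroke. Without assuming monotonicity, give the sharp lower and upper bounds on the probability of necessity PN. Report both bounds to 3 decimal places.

0.666 ≤ PN ≤ 1.000

Let p₁ = 0.467, p₀ = 0.156.
Under exogeneity alone the bounds on PN are max{0,(p₁−p₀)/p₁} ≤ PN ≤ min{1,(1−p₀)/p₁}.
  lower = (p₁ − p₀)/p₁ = 0.311 / 0.467 ≈ 0.6660
  upper = min{1, (1 − p₀)/p₁} = 0.844 / 0.467 ≈ 1.8073 → capped at 1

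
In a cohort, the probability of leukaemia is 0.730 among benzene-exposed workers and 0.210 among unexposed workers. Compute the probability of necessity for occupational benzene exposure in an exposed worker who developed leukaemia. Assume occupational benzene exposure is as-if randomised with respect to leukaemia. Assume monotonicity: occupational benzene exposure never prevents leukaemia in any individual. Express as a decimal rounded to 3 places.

PN ≈ 0.712

Let p₁ = 0.73, p₀ = 0.21.
Under exogeneity and monotonicity, PN = (p₁ − p₀) / p₁.
PN = (0.73 − 0.21) / 0.73 = 0.52 / 0.73 ≈ 0.7123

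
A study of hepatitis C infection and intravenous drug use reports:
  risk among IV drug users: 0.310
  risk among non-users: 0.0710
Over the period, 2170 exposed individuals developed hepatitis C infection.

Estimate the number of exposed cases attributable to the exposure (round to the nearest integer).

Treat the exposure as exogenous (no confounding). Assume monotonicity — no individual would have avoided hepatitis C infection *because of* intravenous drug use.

Let p₁ = 0.31, p₀ = 0.071.
PN = (p₁ − p₀)/p₁ = (0.31 − 0.071) / 0.31 ≈ 0.77097.
Attributable cases ≈ PN × (exposed cases) = 0.77097 × 2170 ≈ 1673.00.

about 1673 cases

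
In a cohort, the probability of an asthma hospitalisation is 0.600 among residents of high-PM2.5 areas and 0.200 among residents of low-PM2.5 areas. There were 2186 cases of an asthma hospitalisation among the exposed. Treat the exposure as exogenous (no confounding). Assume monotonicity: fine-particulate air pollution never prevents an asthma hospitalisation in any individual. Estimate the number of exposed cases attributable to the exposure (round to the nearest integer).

about 1457 cases

Let p₁ = 0.6, p₀ = 0.2.
PN = (p₁ − p₀)/p₁ = (0.6 − 0.2) / 0.6 ≈ 0.66667.
Attributable cases ≈ PN × (exposed cases) = 0.66667 × 2186 ≈ 1457.33.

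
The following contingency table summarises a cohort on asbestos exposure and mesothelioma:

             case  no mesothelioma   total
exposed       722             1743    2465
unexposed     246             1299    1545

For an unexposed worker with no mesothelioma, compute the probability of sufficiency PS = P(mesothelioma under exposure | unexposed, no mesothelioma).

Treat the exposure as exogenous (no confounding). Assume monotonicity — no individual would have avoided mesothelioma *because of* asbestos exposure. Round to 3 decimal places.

PS ≈ 0.159

p₁ = P(outcome | exposed) = 722/2465 = 0.2929
p₀ = P(outcome | unexposed) = 246/1545 = 0.15922
Under exogeneity and monotonicity, PS = (p₁ − p₀)/(1 − p₀).
PS = (0.2929 − 0.15922) / 0.84078 ≈ 0.1590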